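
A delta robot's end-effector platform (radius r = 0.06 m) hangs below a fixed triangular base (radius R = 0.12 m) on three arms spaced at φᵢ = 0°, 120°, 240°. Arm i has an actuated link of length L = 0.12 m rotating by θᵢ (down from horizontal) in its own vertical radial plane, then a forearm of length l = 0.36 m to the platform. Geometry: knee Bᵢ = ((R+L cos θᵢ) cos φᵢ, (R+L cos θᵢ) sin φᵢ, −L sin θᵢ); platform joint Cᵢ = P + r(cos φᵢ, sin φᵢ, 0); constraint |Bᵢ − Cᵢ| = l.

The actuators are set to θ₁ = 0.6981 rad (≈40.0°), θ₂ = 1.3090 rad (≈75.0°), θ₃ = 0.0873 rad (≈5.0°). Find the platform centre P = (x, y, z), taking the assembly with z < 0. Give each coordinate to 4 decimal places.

arm 1 at φ=0.0°: (R−r)+L cos θ1 = 0.1519;  O1 = (0.1519, 0.0000, -0.0771)
O2 = (0.0911·cos120.0°, 0.0911·sin120.0°, -0.1159) = (-0.0455, 0.0789, -0.1159)
arm 3 at φ=240.0°: (R−r)+L cos θ3 = 0.1795;  O3 = (-0.0898, -0.1555, -0.0105)
|O₂|²−|O₁|² = -0.0073;  |O₃|²−|O₁|² = 0.0033
[-0.3949 0.1577 -0.0776]·P = -0.0073;  [-0.4834 -0.3110 0.1333]·P = 0.0033
det = 0.1990;  x = 0.0088+-0.0155z,  y = -0.0243+0.4529z
quadratic in z: (1.2054)z²+(0.1367)z+(-0.1026)=0, √Δ=0.7164 → z ∈ {-0.3539, 0.2405}; z = -0.3539 (taking z<0)
x = 0.0143, y = -0.1846

(0.0143, -0.1846, -0.3539)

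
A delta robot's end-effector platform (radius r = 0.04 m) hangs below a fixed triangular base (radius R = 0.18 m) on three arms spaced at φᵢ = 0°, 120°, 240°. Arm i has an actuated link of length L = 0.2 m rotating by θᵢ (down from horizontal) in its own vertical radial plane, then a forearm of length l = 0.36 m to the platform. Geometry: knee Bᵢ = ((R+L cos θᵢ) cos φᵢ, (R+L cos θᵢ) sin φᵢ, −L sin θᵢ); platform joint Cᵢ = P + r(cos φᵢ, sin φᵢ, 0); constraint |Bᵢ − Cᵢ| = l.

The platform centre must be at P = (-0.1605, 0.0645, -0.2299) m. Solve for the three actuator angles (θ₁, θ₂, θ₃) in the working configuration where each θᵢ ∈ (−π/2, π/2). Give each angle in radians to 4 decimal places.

θ₁ = 1.3090, θ₂ = -0.2622, θ₃ = 0.5237

arm 1 (φ=0.0°): x'=-0.1605, y'=0.0645
  A=0.3005, B=-0.2299, C=(l²−L²−A²−y'²−z²)/(2L)=-0.1443
  γ=atan2(-0.2299,0.3005)=-0.6531;  ψ=arccos(-0.3813)=1.9621;  θ1=γ+ψ≈1.3090
φ2=120.0° → target in arm frame (0.1361, 0.1067)
  A=0.0039, B=-0.2299, C=(l²−L²−A²−y'²−z²)/(2L)=0.0633
  θ2 = atan2(B,A) + arccos(C/0.2299) = -0.2622
φ3=240.0° → target in arm frame (0.0244, -0.1712)
  A cos θ + B sin θ = C:  0.1156·cos θ + -0.2299·sin θ = -0.0149
  √(A²+B²)=0.2573;  θ3 = -1.1049+1.6286 ≈ 0.5237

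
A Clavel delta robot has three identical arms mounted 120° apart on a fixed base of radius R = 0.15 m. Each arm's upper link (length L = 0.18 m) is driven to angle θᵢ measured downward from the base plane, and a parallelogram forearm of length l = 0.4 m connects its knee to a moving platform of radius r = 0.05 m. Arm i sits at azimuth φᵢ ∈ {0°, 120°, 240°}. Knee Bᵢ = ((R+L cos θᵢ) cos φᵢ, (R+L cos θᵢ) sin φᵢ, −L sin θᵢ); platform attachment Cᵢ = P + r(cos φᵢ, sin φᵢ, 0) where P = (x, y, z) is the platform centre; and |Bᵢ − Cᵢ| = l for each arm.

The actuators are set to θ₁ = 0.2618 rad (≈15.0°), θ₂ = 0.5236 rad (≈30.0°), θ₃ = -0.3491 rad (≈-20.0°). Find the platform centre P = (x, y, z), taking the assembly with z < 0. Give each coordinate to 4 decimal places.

(-0.0196, -0.1021, -0.2985)

φ1=0.0°: virtual centre (0.2739, 0.0000, -0.0466), radius l
φ2=120.0°: virtual centre (-0.1279, 0.2216, -0.0900), radius l
φ3=240.0°: virtual centre (-0.1346, -0.2331, 0.0616), radius l
eliminate P² terms by subtracting sphere 1 from 2 and 3
[-0.8036 0.4432 -0.0868]·P = -0.0036;  [-0.8169 -0.4662 0.2163]·P = -0.0009
Cramer: x(z) = 0.0028+0.0752z;  y(z) = -0.0030+0.3323z
into |P−O₁|² = l²: 1.1160z² + 0.0504z + -0.0844 = 0;  Δ = 0.3792;  z = -0.2985 or 0.2533 → z<0 root = -0.2985
x = -0.0196, y = -0.1021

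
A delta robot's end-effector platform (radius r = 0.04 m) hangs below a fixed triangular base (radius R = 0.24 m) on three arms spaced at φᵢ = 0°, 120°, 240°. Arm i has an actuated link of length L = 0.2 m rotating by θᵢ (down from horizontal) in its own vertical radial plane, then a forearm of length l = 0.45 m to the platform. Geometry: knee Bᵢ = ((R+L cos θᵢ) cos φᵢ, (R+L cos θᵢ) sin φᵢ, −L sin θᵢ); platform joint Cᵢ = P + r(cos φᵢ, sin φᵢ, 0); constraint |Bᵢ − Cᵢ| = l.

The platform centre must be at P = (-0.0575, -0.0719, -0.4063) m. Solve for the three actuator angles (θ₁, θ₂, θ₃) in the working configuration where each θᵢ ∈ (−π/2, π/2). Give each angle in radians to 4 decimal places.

arm 1 (φ=0.0°): x'=-0.0575, y'=-0.0719
  A cos θ + B sin θ = C:  0.2575·cos θ + -0.4063·sin θ = -0.1851
  γ=atan2(-0.4063,0.2575)=-1.0059;  ψ=arccos(-0.3849)=1.9659;  θ1=γ+ψ≈0.9600
arm 2 (φ=120.0°): x'=-0.0335, y'=0.0857
  e−x'=0.2335;  (l²−L²−(e−x')²−y'²−z²)/2L = -0.1612
  θ2 = atan2(B,A) + arccos(C/0.4686) = 0.8727
rotate P by −φ3: (0.0910, -0.0138, -0.4063)
  e−x'=0.1090;  (l²−L²−(e−x')²−y'²−z²)/2L = -0.0366
  √(A²+B²)=0.4207;  θ3 = -1.3087+1.6580 ≈ 0.3492

θ₁ = 0.9600, θ₂ = 0.8727, θ₃ = 0.3492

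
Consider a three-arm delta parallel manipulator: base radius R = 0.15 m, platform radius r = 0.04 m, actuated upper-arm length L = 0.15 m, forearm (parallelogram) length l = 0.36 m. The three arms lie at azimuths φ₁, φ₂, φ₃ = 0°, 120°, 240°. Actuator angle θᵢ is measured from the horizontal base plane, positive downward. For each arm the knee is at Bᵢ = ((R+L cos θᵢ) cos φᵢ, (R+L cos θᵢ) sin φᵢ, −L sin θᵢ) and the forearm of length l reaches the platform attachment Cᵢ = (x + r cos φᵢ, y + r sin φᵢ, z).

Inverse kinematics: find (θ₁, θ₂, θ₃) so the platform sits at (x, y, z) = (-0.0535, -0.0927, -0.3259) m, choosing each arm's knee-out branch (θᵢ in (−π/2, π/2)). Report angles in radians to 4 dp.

θ₁ = 0.7853, θ₂ = 0.7854, θ₃ = 0.0001

rotate P by −φ1: (-0.0535, -0.0927, -0.3259)
  A cos θ + B sin θ = C:  0.1635·cos θ + -0.3259·sin θ = -0.1148
  γ=atan2(-0.3259,0.1635)=-1.1058;  ψ=arccos(-0.3148)=1.8911;  θ1=γ+ψ≈0.7853
arm 2 (φ=120.0°): x'=-0.0535, y'=0.0927
  A cos θ + B sin θ = C:  0.1635·cos θ + -0.3259·sin θ = -0.1148
  γ=atan2(-0.3259,0.1635)=-1.1057;  ψ=arccos(-0.3149)=1.8911;  θ2=γ+ψ≈0.7854
φ3=240.0° → target in arm frame (0.1070, 0.0000)
  e−x'=0.0030;  (l²−L²−(e−x')²−y'²−z²)/2L = 0.0029
  √(A²+B²)=0.3259;  θ3 = -1.5617+1.5618 ≈ 0.0001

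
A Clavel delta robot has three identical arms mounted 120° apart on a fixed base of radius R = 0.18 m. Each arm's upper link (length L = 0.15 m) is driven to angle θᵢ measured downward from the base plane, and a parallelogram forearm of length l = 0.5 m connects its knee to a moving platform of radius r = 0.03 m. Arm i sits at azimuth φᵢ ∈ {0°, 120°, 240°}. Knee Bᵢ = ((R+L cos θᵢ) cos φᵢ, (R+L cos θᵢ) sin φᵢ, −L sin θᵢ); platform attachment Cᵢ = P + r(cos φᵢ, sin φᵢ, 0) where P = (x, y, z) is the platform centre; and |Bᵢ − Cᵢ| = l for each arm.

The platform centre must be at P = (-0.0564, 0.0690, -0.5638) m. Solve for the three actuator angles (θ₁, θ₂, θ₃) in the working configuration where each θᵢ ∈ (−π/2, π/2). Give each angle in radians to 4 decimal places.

arm 1 (φ=0.0°): x'=-0.0564, y'=0.0690
  A=0.2064, B=-0.5638, C=(l²−L²−A²−y'²−z²)/(2L)=-0.4591
  θ1 = atan2(B,A) + arccos(C/0.6004) = 1.2215
rotate P by −φ2: (0.0880, 0.0143, -0.5638)
  e−x'=0.0620;  (l²−L²−(e−x')²−y'²−z²)/2L = -0.3148
  √(A²+B²)=0.5672;  θ2 = -1.4612+2.1591 ≈ 0.6979
φ3=240.0° → target in arm frame (-0.0316, -0.0833)
  A cos θ + B sin θ = C:  0.1816·cos θ + -0.5638·sin θ = -0.4343
  γ=atan2(-0.5638,0.1816)=-1.2593;  ψ=arccos(-0.7332)=2.3938;  θ3=γ+ψ≈1.1345

θ₁ = 1.2215, θ₂ = 0.6979, θ₃ = 1.1345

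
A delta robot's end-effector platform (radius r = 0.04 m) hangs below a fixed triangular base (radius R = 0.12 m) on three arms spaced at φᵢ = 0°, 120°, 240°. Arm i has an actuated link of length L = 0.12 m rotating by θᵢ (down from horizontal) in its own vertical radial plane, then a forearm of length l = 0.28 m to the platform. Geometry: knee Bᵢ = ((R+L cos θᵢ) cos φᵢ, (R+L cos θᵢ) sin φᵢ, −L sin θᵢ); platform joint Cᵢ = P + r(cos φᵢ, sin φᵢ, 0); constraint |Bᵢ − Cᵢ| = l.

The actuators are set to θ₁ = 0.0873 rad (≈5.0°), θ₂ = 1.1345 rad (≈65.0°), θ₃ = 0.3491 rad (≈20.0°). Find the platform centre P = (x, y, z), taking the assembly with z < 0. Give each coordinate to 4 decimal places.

arm 1 at φ=0.0°: ρ1 = 0.1995;  O1 = (0.1995, 0.0000, -0.0105)
O2 = (0.1307·cos120.0°, 0.1307·sin120.0°, -0.1088) = (-0.0654, 0.1132, -0.1088)
O3 = (0.1928·cos240.0°, 0.1928·sin240.0°, -0.0410) = (-0.0964, -0.1669, -0.0410)
subtract pairs → two planes through P
[-0.5298 0.2264 -0.1966]·P = -0.0110;  [-0.5918 -0.3339 -0.0612]·P = -0.0011
Cramer: x(z) = 0.0126-0.2557z;  y(z) = -0.0191+0.2700z
quadratic in z: (1.1383)z²+(0.1062)z+(-0.0430)=0, √Δ=0.4550 → z ∈ {-0.2465, 0.1532}; z = -0.2465 (taking z<0)
x = 0.0756, y = -0.0857

(0.0756, -0.0857, -0.2465)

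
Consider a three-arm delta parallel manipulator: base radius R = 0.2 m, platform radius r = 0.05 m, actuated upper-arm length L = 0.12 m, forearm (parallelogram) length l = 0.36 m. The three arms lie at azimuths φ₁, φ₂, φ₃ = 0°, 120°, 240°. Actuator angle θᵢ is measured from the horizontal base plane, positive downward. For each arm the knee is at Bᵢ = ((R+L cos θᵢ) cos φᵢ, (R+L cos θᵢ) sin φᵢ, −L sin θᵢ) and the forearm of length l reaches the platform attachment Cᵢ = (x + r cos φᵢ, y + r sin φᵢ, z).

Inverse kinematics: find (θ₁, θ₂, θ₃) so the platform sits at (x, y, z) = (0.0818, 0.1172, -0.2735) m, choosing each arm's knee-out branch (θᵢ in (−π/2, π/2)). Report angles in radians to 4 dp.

rotate P by −φ1: (0.0818, 0.1172, -0.2735)
  A=0.0682, B=-0.2735, C=(l²−L²−A²−y'²−z²)/(2L)=0.0917
  θ1 = atan2(B,A) + arccos(C/0.2819) = -0.0870
arm 2 (φ=120.0°): x'=0.0606, y'=-0.1294
  e−x'=0.0894;  (l²−L²−(e−x')²−y'²−z²)/2L = 0.0652
  θ2 = atan2(B,A) + arccos(C/0.2877) = 0.0873
rotate P by −φ3: (-0.1424, 0.0122, -0.2735)
  A=0.2924, B=-0.2735, C=(l²−L²−A²−y'²−z²)/(2L)=-0.1885
  √(A²+B²)=0.4004;  θ3 = -0.7520+2.0611 ≈ 1.3091

θ₁ = -0.0870, θ₂ = 0.0873, θ₃ = 1.3091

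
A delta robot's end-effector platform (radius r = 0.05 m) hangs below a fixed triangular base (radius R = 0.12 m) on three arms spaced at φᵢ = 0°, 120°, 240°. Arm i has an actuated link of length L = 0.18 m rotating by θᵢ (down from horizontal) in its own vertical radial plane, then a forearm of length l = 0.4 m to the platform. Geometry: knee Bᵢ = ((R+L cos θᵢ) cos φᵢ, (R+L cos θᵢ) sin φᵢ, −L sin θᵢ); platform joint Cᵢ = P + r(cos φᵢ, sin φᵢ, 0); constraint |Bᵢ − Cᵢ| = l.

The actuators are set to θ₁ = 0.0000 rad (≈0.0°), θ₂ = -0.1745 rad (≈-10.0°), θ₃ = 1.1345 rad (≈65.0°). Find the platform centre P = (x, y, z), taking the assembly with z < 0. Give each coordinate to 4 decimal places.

(0.0945, 0.2083, -0.3040)

arm 1 at φ=0.0°: e+L cos θ1 = 0.2500;  S1 = (0.2500, 0.0000, 0.0000)
φ2=120.0°: virtual centre (-0.1236, 0.2141, 0.0313), radius l
arm 3 at φ=240.0°: e+L cos θ3 = 0.1461;  S3 = (-0.0730, -0.1265, -0.1631)
subtract pairs → two planes through P
[-0.7473 0.4283 0.0625]·P = -0.0004;  [-0.6461 -0.2530 -0.3263]·P = -0.0146
Cramer: x(z) = 0.0136-0.2661z;  y(z) = 0.0228-0.6102z
quadratic in z: (1.4431)z²+(0.0980)z+(-0.1036)=0, √Δ=0.7795 → z ∈ {-0.3040, 0.2361}; z = -0.3040 (taking z<0)
x = 0.0945, y = 0.2083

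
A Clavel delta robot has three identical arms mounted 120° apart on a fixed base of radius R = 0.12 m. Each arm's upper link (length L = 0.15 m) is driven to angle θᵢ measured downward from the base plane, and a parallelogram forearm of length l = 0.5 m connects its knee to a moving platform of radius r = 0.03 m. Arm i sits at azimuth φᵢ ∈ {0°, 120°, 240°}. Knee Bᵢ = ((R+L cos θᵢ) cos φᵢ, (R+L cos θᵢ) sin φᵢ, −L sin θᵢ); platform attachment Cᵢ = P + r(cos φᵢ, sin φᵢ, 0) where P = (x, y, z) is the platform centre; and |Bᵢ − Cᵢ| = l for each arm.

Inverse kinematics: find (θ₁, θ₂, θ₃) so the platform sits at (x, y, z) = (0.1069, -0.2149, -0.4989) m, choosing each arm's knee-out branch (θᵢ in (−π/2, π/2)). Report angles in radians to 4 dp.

θ₁ = 0.4365, θ₂ = 1.3963, θ₃ = 0.3492

arm 1 (φ=0.0°): x'=0.1069, y'=-0.2149
  A=-0.0169, B=-0.4989, C=(l²−L²−A²−y'²−z²)/(2L)=-0.2262
  √(A²+B²)=0.4992;  θ1 = -1.6047+2.0411 ≈ 0.4365
arm 2 (φ=120.0°): x'=-0.2396, y'=0.0149
  A=0.3296, B=-0.4989, C=(l²−L²−A²−y'²−z²)/(2L)=-0.4341
  θ2 = atan2(B,A) + arccos(C/0.5979) = 1.3963
rotate P by −φ3: (0.1327, 0.2000, -0.4989)
  e−x'=-0.0427;  (l²−L²−(e−x')²−y'²−z²)/2L = -0.2108
  θ3 = atan2(B,A) + arccos(C/0.5007) = 0.3492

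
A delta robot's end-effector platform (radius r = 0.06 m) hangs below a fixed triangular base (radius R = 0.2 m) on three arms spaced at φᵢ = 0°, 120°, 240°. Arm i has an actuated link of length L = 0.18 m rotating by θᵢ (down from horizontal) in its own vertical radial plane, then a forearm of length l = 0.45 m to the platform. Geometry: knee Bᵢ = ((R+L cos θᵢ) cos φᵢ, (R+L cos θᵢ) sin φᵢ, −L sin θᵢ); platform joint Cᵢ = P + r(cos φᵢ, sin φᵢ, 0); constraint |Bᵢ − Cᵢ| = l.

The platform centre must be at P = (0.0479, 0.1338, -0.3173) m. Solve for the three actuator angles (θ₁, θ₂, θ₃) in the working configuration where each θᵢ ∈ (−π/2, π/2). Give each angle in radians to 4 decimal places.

θ₁ = -0.0877, θ₂ = -0.3494, θ₃ = 0.7853

φ1=0.0° → target in arm frame (0.0479, 0.1338)
  A cos θ + B sin θ = C:  0.0921·cos θ + -0.3173·sin θ = 0.1195
  γ=atan2(-0.3173,0.0921)=-1.2883;  ψ=arccos(0.3618)=1.2006;  θ1=γ+ψ≈-0.0877
φ2=120.0° → target in arm frame (0.0919, -0.1084)
  A cos θ + B sin θ = C:  0.0481·cos θ + -0.3173·sin θ = 0.1538
  θ2 = atan2(B,A) + arccos(C/0.3209) = -0.3494
rotate P by −φ3: (-0.1398, -0.0254, -0.3173)
  e−x'=0.2798;  (l²−L²−(e−x')²−y'²−z²)/2L = -0.0265
  θ3 = atan2(B,A) + arccos(C/0.4231) = 0.7853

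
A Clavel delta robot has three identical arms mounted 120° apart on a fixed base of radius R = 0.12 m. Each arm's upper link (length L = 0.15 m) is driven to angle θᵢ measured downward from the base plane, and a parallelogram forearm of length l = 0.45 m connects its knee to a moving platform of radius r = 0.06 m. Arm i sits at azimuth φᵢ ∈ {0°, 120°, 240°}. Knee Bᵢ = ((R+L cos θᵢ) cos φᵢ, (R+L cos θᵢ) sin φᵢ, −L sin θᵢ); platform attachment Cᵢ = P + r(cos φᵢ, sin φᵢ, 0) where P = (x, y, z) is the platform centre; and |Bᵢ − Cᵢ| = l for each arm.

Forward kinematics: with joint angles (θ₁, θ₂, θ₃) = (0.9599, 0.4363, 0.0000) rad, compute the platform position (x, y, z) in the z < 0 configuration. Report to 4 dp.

(-0.1712, -0.0770, -0.4326)

φ1=0.0°: virtual centre (0.1460, 0.0000, -0.1229), radius l
S2 = (0.1959·cos120.0°, 0.1959·sin120.0°, -0.0634) = (-0.0980, 0.1697, -0.0634)
φ3=240.0°: virtual centre (-0.1050, -0.1819, 0.0000), radius l
subtract pairs → two planes through P
[-0.4880 0.3394 0.1190]·P = 0.0060;  [-0.5021 -0.3637 0.2457]·P = 0.0077
det = 0.3479;  x = -0.0137+0.3641z,  y = -0.0021+0.1730z
quadratic in z: (1.1625)z²+(0.1286)z+(-0.1619)=0, √Δ=0.8771 → z ∈ {-0.4326, 0.3219}; z = -0.4326 (taking z<0)
x = -0.1712, y = -0.0770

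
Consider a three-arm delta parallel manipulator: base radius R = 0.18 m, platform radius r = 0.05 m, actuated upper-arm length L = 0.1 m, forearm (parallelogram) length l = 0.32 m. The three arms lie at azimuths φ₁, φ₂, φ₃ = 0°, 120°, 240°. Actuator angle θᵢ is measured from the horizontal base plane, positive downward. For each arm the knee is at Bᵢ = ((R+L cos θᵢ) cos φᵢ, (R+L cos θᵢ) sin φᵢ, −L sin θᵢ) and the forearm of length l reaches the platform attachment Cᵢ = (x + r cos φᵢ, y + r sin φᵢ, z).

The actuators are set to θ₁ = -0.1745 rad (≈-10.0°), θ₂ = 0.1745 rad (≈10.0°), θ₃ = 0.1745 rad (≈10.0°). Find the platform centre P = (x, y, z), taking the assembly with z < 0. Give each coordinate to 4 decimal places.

(0.0231, 0.0000, -0.2280)

S1 = (0.2285·cos0.0°, 0.2285·sin0.0°, 0.0174) = (0.2285, 0.0000, 0.0174)
φ2=120.0°: virtual centre (-0.1142, 0.1979, -0.0174), radius l
φ3=240.0°: virtual centre (-0.1142, -0.1979, -0.0174), radius l
eliminate P² terms by subtracting sphere 1 from 2 and 3
linear system: -0.6854x+0.3957y = 0.0000−-0.0694z; -0.6854x+-0.3957y = 0.0000−-0.0694z
det = 0.5425;  x = 0.0000+-0.1013z,  y = 0.0000+0.0000z
into |P−S₁|² = l²: 1.0103z² + 0.0116z + -0.0499 = 0;  Δ = 0.2018;  z = -0.2280 or 0.2166 → z<0 root = -0.2280
x = 0.0231, y = 0.0000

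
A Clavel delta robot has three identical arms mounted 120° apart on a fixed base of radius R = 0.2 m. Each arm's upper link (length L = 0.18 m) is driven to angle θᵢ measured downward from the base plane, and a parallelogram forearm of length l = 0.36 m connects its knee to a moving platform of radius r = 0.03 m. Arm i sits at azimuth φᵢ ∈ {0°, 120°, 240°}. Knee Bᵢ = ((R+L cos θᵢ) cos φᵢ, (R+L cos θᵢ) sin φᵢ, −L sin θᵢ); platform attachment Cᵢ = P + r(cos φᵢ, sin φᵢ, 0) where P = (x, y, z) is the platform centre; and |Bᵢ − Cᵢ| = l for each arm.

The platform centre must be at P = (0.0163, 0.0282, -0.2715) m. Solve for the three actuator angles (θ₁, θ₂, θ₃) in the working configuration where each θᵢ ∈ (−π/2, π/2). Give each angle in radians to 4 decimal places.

θ₁ = 0.5234, θ₂ = 0.5236, θ₃ = 0.7854

arm 1 (φ=0.0°): x'=0.0163, y'=0.0282
  A cos θ + B sin θ = C:  0.1537·cos θ + -0.2715·sin θ = -0.0026
  θ1 = atan2(B,A) + arccos(C/0.3120) = 0.5234
arm 2 (φ=120.0°): x'=0.0163, y'=-0.0282
  A cos θ + B sin θ = C:  0.1537·cos θ + -0.2715·sin θ = -0.0026
  θ2 = atan2(B,A) + arccos(C/0.3120) = 0.5236
arm 3 (φ=240.0°): x'=-0.0326, y'=0.0000
  A=0.2026, B=-0.2715, C=(l²−L²−A²−y'²−z²)/(2L)=-0.0487
  γ=atan2(-0.2715,0.2026)=-0.9298;  ψ=arccos(-0.1439)=1.7152;  θ3=γ+ψ≈0.7854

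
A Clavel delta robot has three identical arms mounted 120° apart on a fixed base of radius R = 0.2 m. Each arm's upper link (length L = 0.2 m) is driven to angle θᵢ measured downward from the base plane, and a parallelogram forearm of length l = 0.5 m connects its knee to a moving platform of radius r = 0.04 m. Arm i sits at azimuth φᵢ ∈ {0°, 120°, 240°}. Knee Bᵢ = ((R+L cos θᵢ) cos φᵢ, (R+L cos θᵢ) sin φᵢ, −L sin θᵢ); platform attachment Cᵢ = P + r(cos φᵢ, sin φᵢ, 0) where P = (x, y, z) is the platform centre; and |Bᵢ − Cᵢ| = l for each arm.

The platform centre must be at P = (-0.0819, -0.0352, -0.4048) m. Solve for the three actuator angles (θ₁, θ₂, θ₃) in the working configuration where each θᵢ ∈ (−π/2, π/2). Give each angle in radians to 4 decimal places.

θ₁ = 0.6109, θ₂ = 0.2614, θ₃ = -0.0001

arm 1 (φ=0.0°): x'=-0.0819, y'=-0.0352
  A cos θ + B sin θ = C:  0.2419·cos θ + -0.4048·sin θ = -0.0340
  γ=atan2(-0.4048,0.2419)=-1.0322;  ψ=arccos(-0.0722)=1.6431;  θ1=γ+ψ≈0.6109
rotate P by −φ2: (0.0105, 0.0885, -0.4048)
  A=0.1495, B=-0.4048, C=(l²−L²−A²−y'²−z²)/(2L)=0.0398
  γ=atan2(-0.4048,0.1495)=-1.2169;  ψ=arccos(0.0923)=1.4783;  θ2=γ+ψ≈0.2614
arm 3 (φ=240.0°): x'=0.0714, y'=-0.0533
  A cos θ + B sin θ = C:  0.0886·cos θ + -0.4048·sin θ = 0.0886
  θ3 = atan2(B,A) + arccos(C/0.4144) = -0.0001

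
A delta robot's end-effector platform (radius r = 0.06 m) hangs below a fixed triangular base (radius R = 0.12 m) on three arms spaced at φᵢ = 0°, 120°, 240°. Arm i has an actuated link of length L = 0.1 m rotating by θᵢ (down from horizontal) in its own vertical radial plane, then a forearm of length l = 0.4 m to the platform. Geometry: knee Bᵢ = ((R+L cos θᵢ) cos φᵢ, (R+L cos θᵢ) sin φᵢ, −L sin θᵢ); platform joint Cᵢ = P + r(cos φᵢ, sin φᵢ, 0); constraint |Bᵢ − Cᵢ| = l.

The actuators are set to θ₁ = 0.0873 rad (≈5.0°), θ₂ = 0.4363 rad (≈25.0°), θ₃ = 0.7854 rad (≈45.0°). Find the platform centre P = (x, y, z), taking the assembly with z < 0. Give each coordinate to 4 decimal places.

S1 = (0.1596·cos0.0°, 0.1596·sin0.0°, -0.0087) = (0.1596, 0.0000, -0.0087)
φ2=120.0°: virtual centre (-0.0753, 0.1305, -0.0423), radius l
S3 = (0.1307·cos240.0°, 0.1307·sin240.0°, -0.0707) = (-0.0654, -0.1132, -0.0707)
subtract pairs → two planes through P
[-0.4699 0.2609 -0.0671]·P = -0.0011;  [-0.4499 -0.2264 -0.1240]·P = -0.0035
det = 0.2238;  x = 0.0051+-0.2124z,  y = 0.0051+-0.1255z
into |P−S₁|² = l²: 1.0609z² + 0.0818z + -0.1360 = 0;  Δ = 0.5839;  z = -0.3987 or 0.3216 → z<0 root = -0.3987
x = 0.0898, y = 0.0551

(0.0898, 0.0551, -0.3987)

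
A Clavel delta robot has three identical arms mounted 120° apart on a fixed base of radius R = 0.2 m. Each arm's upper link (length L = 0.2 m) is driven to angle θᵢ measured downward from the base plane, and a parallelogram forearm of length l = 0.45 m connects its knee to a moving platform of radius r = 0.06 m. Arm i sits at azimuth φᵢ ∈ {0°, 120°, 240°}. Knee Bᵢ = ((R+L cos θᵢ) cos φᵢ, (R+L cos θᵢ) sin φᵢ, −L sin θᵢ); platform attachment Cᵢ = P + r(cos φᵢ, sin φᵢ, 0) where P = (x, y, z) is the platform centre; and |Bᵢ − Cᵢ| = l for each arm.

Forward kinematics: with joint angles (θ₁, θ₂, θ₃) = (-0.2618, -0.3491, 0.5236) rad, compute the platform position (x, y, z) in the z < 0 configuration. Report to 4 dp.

centre 1 = (0.3332·cos0.0°, 0.3332·sin0.0°, 0.0518) = (0.3332, 0.0000, 0.0518)
centre 2 = (0.3279·cos120.0°, 0.3279·sin120.0°, 0.0684) = (-0.1640, 0.2840, 0.0684)
centre 3 = (0.3132·cos240.0°, 0.3132·sin240.0°, -0.1000) = (-0.1566, -0.2712, -0.1000)
eliminate P² terms by subtracting sphere 1 from 2 and 3
plane₁₂: -0.9943x+0.5680y+0.0333z = -0.0015
det = 1.0958;  x = 0.0036+-0.1409z,  y = 0.0038+-0.3052z
into |P−centre ₁|² = l²: 1.1130z² + -0.0130z + -0.0912 = 0;  Δ = 0.4062;  z = -0.2805 or 0.2921 → z<0 root = -0.2805
x = 0.0431, y = 0.0894

(0.0431, 0.0894, -0.2805)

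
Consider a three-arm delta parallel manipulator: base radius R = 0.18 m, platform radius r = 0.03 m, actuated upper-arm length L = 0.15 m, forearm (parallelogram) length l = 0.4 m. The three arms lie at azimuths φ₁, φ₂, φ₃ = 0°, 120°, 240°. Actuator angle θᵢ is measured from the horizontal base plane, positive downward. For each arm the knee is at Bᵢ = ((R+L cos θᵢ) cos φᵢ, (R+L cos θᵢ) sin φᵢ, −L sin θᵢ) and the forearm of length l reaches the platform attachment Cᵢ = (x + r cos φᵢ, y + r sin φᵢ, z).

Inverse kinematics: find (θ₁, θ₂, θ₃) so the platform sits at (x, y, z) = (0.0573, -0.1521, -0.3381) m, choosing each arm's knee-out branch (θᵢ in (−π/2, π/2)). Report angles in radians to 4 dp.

φ1=0.0° → target in arm frame (0.0573, -0.1521)
  e−x'=0.0927;  (l²−L²−(e−x')²−y'²−z²)/2L = -0.0285
  γ=atan2(-0.3381,0.0927)=-1.3032;  ψ=arccos(-0.0812)=1.6521;  θ1=γ+ψ≈0.3489
arm 2 (φ=120.0°): x'=-0.1604, y'=0.0264
  A=0.3104, B=-0.3381, C=(l²−L²−A²−y'²−z²)/(2L)=-0.2461
  θ2 = atan2(B,A) + arccos(C/0.4590) = 1.3087
rotate P by −φ3: (0.1031, 0.1257, -0.3381)
  A cos θ + B sin θ = C:  0.0469·cos θ + -0.3381·sin θ = 0.0173
  √(A²+B²)=0.3413;  θ3 = -1.4329+1.5201 ≈ 0.0872

θ₁ = 0.3489, θ₂ = 1.3087, θ₃ = 0.0872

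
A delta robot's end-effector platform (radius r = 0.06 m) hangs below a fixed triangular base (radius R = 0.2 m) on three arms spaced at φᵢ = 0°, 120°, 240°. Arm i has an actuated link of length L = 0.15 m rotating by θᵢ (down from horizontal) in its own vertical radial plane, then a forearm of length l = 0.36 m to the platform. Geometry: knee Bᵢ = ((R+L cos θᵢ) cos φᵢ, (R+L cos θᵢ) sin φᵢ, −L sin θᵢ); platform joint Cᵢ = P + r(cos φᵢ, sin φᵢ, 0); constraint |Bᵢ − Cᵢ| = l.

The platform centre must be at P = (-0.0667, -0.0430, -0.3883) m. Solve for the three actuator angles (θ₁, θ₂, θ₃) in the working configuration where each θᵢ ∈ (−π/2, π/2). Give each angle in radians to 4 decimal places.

φ1=0.0° → target in arm frame (-0.0667, -0.0430)
  e−x'=0.2067;  (l²−L²−(e−x')²−y'²−z²)/2L = -0.2942
  √(A²+B²)=0.4399;  θ1 = -1.0816+2.3033 ≈ 1.2217
rotate P by −φ2: (-0.0039, 0.0793, -0.3883)
  A cos θ + B sin θ = C:  0.1439·cos θ + -0.3883·sin θ = -0.2355
  √(A²+B²)=0.4141;  θ2 = -1.2159+2.1759 ≈ 0.9599
arm 3 (φ=240.0°): x'=0.0706, y'=-0.0363
  A cos θ + B sin θ = C:  0.0694·cos θ + -0.3883·sin θ = -0.1660
  γ=atan2(-0.3883,0.0694)=-1.3939;  ψ=arccos(-0.4209)=2.0053;  θ3=γ+ψ≈0.6113

θ₁ = 1.2217, θ₂ = 0.9599, θ₃ = 0.6113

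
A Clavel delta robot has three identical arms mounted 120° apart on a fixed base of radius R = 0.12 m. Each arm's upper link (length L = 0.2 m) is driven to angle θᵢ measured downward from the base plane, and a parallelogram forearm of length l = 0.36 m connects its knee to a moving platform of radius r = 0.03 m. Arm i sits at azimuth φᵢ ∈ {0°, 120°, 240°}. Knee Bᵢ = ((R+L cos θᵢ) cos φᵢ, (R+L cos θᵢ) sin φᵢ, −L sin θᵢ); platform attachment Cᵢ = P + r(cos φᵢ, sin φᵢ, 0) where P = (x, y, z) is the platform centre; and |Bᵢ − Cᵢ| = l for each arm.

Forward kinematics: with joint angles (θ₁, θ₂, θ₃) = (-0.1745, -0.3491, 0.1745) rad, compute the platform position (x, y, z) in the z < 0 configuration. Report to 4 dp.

φ1=0.0°: virtual centre (0.2870, 0.0000, 0.0347), radius l
φ2=120.0°: virtual centre (-0.1390, 0.2407, 0.0684), radius l
arm 3 at φ=240.0°: ρ3 = 0.2870;  S3 = (-0.1435, -0.2485, -0.0347)
eliminate P² terms by subtracting sphere 1 from 2 and 3
plane₁₂: -0.8519x+0.4814y+0.0674z = -0.0016
Cramer: x(z) = 0.0010-0.0398z;  y(z) = -0.0017-0.2104z
into |P−S₁|² = l²: 1.0459z² + -0.0460z + -0.0466 = 0;  Δ = 0.1970;  z = -0.1902 or 0.2342 → z<0 root = -0.1902
x = 0.0085, y = 0.0384

(0.0085, 0.0384, -0.1902)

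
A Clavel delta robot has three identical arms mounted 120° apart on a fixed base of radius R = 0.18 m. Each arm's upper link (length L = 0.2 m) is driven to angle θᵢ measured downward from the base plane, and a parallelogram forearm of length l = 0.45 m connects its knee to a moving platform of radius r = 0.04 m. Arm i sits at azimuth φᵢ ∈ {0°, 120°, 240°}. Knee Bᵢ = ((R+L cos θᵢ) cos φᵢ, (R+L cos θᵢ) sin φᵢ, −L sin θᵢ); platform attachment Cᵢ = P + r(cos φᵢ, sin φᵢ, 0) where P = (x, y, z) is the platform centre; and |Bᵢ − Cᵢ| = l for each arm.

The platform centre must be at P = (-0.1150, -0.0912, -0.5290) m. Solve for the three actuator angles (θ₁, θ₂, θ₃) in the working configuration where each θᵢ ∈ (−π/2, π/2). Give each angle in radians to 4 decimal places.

φ1=0.0° → target in arm frame (-0.1150, -0.0912)
  A=0.2550, B=-0.5290, C=(l²−L²−A²−y'²−z²)/(2L)=-0.4767
  θ1 = atan2(B,A) + arccos(C/0.5873) = 1.3963
φ2=120.0° → target in arm frame (-0.0215, 0.1452)
  A cos θ + B sin θ = C:  0.1615·cos θ + -0.5290·sin θ = -0.4112
  θ2 = atan2(B,A) + arccos(C/0.5531) = 1.1346
φ3=240.0° → target in arm frame (0.1365, -0.0540)
  A=0.0035, B=-0.5290, C=(l²−L²−A²−y'²−z²)/(2L)=-0.3007
  γ=atan2(-0.5290,0.0035)=-1.5641;  ψ=arccos(-0.5684)=2.1753;  θ3=γ+ψ≈0.6112

θ₁ = 1.3963, θ₂ = 1.1346, θ₃ = 0.6112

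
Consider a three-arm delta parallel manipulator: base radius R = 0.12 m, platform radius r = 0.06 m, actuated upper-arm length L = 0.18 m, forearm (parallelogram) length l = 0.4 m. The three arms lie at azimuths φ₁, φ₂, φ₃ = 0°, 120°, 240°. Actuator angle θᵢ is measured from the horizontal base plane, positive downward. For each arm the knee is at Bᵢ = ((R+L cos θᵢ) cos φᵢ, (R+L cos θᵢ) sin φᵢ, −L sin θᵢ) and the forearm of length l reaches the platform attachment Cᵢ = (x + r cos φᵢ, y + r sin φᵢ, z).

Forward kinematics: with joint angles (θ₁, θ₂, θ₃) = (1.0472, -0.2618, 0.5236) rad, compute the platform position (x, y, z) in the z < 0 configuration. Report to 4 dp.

φ1=0.0°: virtual centre (0.1500, 0.0000, -0.1559), radius l
arm 2 at φ=120.0°: ρ2 = 0.2339;  centre 2 = (-0.1169, 0.2025, 0.0466)
φ3=240.0°: virtual centre (-0.1079, -0.1870, -0.0900), radius l
|centre ₂|²−|centre ₁|² = 0.0101;  |centre ₃|²−|centre ₁|² = 0.0079
plane₁₂: -0.5339x+0.4051y+0.4049z = 0.0101
det = 0.4086;  x = -0.0170+0.5012z,  y = 0.0024+-0.3391z
quadratic in z: (1.3662)z²+(0.1427)z+(-0.1078)=0, √Δ=0.7807 → z ∈ {-0.3379, 0.2335}; z = -0.3379 (taking z<0)
x = -0.1864, y = 0.1170

(-0.1864, 0.1170, -0.3379)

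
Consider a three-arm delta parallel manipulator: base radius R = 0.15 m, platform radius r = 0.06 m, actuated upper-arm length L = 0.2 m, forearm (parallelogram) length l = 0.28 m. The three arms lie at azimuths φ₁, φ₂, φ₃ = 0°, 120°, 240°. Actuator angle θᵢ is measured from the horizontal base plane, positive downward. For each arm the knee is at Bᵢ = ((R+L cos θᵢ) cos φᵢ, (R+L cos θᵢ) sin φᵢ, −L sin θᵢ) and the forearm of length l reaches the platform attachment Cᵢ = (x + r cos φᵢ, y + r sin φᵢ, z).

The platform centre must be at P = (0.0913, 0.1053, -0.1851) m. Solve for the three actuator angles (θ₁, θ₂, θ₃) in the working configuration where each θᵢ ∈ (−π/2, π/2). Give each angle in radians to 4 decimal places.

rotate P by −φ1: (0.0913, 0.1053, -0.1851)
  e−x'=-0.0013;  (l²−L²−(e−x')²−y'²−z²)/2L = -0.0174
  γ=atan2(-0.1851,-0.0013)=-1.5778;  ψ=arccos(-0.0939)=1.6648;  θ1=γ+ψ≈0.0870
arm 2 (φ=120.0°): x'=0.0455, y'=-0.1317
  e−x'=0.0445;  (l²−L²−(e−x')²−y'²−z²)/2L = -0.0380
  √(A²+B²)=0.1904;  θ2 = -1.3351+1.7716 ≈ 0.4365
φ3=240.0° → target in arm frame (-0.1368, 0.0264)
  A=0.2268, B=-0.1851, C=(l²−L²−A²−y'²−z²)/(2L)=-0.1200
  θ3 = atan2(B,A) + arccos(C/0.2928) = 1.3089

θ₁ = 0.0870, θ₂ = 0.4365, θ₃ = 1.3089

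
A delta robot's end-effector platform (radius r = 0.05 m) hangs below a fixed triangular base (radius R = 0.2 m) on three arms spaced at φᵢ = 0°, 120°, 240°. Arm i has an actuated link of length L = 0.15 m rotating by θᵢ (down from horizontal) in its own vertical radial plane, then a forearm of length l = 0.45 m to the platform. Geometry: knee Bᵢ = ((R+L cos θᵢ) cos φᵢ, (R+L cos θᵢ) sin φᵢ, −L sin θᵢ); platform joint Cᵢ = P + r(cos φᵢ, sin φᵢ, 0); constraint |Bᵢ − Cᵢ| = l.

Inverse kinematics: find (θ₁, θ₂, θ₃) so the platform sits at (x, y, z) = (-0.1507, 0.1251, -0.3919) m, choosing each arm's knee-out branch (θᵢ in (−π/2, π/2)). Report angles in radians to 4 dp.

φ1=0.0° → target in arm frame (-0.1507, 0.1251)
  e−x'=0.3007;  (l²−L²−(e−x')²−y'²−z²)/2L = -0.2655
  √(A²+B²)=0.4940;  θ1 = -0.9163+2.1383 ≈ 1.2220
arm 2 (φ=120.0°): x'=0.1837, y'=0.0680
  e−x'=-0.0337;  (l²−L²−(e−x')²−y'²−z²)/2L = 0.0689
  √(A²+B²)=0.3933;  θ2 = -1.6566+1.3948 ≈ -0.2617
arm 3 (φ=240.0°): x'=-0.0330, y'=-0.1931
  e−x'=0.1830;  (l²−L²−(e−x')²−y'²−z²)/2L = -0.1478
  θ3 = atan2(B,A) + arccos(C/0.4325) = 0.7856

θ₁ = 1.2220, θ₂ = -0.2617, θ₃ = 0.7856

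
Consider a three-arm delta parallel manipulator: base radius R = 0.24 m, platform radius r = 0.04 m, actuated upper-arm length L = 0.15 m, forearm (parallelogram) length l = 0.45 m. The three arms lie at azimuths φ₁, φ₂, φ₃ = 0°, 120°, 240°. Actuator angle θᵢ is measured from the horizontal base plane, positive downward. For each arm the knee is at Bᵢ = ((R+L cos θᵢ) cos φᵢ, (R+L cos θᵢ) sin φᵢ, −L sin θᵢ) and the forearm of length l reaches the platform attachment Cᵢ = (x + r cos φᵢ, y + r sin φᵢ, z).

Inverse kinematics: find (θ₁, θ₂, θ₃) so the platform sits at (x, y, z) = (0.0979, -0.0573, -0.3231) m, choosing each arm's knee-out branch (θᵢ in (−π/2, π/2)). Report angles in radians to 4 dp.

θ₁ = -0.3486, θ₂ = 0.8728, θ₃ = 0.3494

arm 1 (φ=0.0°): x'=0.0979, y'=-0.0573
  A cos θ + B sin θ = C:  0.1021·cos θ + -0.3231·sin θ = 0.2063
  γ=atan2(-0.3231,0.1021)=-1.2647;  ψ=arccos(0.6089)=0.9161;  θ1=γ+ψ≈-0.3486
rotate P by −φ2: (-0.0986, -0.0561, -0.3231)
  e−x'=0.2986;  (l²−L²−(e−x')²−y'²−z²)/2L = -0.0556
  γ=atan2(-0.3231,0.2986)=-0.8248;  ψ=arccos(-0.1265)=1.6976;  θ2=γ+ψ≈0.8728
rotate P by −φ3: (0.0007, 0.1134, -0.3231)
  A=0.1993, B=-0.3231, C=(l²−L²−A²−y'²−z²)/(2L)=0.0767
  γ=atan2(-0.3231,0.1993)=-1.0180;  ψ=arccos(0.2020)=1.3674;  θ3=γ+ψ≈0.3494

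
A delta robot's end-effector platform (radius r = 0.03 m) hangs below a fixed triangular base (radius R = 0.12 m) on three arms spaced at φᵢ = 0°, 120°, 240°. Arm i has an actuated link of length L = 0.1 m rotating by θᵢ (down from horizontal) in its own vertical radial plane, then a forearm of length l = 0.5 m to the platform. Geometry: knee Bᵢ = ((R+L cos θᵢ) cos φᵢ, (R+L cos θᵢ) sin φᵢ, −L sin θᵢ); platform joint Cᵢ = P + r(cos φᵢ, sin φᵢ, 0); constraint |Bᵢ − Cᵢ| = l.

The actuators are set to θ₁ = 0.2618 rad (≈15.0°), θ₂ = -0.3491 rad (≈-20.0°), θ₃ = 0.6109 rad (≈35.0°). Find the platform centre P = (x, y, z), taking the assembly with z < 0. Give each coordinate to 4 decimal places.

(-0.0184, 0.1398, -0.4600)

arm 1 at φ=0.0°: ρ1 = 0.1866;  O1 = (0.1866, 0.0000, -0.0259)
O2 = (0.1840·cos120.0°, 0.1840·sin120.0°, 0.0342) = (-0.0920, 0.1593, 0.0342)
arm 3 at φ=240.0°: ρ3 = 0.1719;  O3 = (-0.0860, -0.1489, -0.0574)
subtract pairs → two planes through P
plane₁₂: -0.5572x+0.3186y+0.1202z = -0.0005
det = 0.3396;  x = 0.0029+0.0463z,  y = 0.0036+-0.2962z
sphere 1 gives Az²+Bz+C=0 with A=1.0899, B=0.0326, C=-0.2156;  B²−4AC=0.9408;  roots -0.4600, 0.4300;  negative root z = -0.4600
x = -0.0184, y = 0.1398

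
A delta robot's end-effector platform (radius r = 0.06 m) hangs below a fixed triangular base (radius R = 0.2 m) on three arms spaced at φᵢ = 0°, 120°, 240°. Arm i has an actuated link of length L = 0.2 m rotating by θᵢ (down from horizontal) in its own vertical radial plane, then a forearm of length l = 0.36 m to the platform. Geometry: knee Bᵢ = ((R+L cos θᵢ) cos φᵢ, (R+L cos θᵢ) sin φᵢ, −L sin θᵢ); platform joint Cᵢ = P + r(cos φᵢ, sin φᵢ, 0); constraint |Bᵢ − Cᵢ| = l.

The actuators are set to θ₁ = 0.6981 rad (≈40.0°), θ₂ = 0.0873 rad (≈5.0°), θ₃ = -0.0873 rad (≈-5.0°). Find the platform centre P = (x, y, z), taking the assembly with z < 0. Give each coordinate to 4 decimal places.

(-0.0633, -0.0105, -0.1777)

centre 1 = (0.2932·cos0.0°, 0.2932·sin0.0°, -0.1286) = (0.2932, 0.0000, -0.1286)
φ2=120.0°: virtual centre (-0.1696, 0.2938, -0.0174), radius l
φ3=240.0°: virtual centre (-0.1696, -0.2938, 0.0174), radius l
subtract pairs → two planes through P
plane₁₂: -0.9257x+0.5876y+0.2222z = 0.0129
det = 1.0878;  x = -0.0139+0.2778z,  y = 0.0000+0.0594z
into |P−centre ₁|² = l²: 1.0807z² + 0.0865z + -0.0187 = 0;  Δ = 0.0885;  z = -0.1777 or 0.0976 → z<0 root = -0.1777
x = -0.0633, y = -0.0105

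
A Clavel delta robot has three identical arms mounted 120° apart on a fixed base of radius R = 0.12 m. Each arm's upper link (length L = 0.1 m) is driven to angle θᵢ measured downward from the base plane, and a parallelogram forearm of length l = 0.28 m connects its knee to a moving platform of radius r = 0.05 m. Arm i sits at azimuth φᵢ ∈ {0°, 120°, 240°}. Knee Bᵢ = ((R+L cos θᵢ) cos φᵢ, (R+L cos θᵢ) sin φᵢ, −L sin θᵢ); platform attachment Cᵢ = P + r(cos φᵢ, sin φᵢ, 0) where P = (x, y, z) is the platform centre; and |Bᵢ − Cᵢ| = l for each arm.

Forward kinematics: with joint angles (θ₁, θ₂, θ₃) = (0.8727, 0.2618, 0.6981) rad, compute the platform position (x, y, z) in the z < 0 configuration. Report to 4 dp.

(-0.0478, 0.0437, -0.2848)

O1 = (0.1343·cos0.0°, 0.1343·sin0.0°, -0.0766) = (0.1343, 0.0000, -0.0766)
O2 = (0.1666·cos120.0°, 0.1666·sin120.0°, -0.0259) = (-0.0833, 0.1443, -0.0259)
φ3=240.0°: virtual centre (-0.0733, -0.1270, -0.0643), radius l
eliminate P² terms by subtracting sphere 1 from 2 and 3
[-0.4351 0.2885 0.1014]·P = 0.0045;  [-0.4152 -0.2539 0.0247]·P = 0.0017
det = 0.2303;  x = -0.0072+0.1428z,  y = 0.0049+-0.1363z
into |P−O₁|² = l²: 1.0390z² + 0.1115z + -0.0525 = 0;  Δ = 0.2306;  z = -0.2848 or 0.1775 → z<0 root = -0.2848
x = -0.0478, y = 0.0437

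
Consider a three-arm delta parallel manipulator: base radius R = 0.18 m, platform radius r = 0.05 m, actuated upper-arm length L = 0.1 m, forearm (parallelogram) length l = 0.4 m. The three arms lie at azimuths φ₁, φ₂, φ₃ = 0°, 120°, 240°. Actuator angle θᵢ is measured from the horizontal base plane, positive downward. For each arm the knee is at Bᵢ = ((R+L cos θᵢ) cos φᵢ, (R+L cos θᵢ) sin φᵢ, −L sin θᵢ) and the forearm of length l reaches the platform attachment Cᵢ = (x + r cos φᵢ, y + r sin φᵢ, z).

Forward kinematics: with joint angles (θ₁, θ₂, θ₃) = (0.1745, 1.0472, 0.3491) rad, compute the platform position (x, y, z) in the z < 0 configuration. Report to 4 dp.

arm 1 at φ=0.0°: (R−r)+L cos θ1 = 0.2285;  O1 = (0.2285, 0.0000, -0.0174)
O2 = (0.1800·cos120.0°, 0.1800·sin120.0°, -0.0866) = (-0.0900, 0.1559, -0.0866)
arm 3 at φ=240.0°: (R−r)+L cos θ3 = 0.2240;  O3 = (-0.1120, -0.1940, -0.0342)
eliminate P² terms by subtracting sphere 1 from 2 and 3
linear system: -0.6370x+0.3118y = -0.0126−-0.1385z; -0.6809x+-0.3879y = -0.0012−-0.0337z
det = 0.4594;  x = 0.0114+-0.1398z,  y = -0.0171+0.1586z
into |P−O₁|² = l²: 1.0447z² + 0.0900z + -0.1123 = 0;  Δ = 0.4774;  z = -0.3738 or 0.2876 → z<0 root = -0.3738
x = 0.0637, y = -0.0763

(0.0637, -0.0763, -0.3738)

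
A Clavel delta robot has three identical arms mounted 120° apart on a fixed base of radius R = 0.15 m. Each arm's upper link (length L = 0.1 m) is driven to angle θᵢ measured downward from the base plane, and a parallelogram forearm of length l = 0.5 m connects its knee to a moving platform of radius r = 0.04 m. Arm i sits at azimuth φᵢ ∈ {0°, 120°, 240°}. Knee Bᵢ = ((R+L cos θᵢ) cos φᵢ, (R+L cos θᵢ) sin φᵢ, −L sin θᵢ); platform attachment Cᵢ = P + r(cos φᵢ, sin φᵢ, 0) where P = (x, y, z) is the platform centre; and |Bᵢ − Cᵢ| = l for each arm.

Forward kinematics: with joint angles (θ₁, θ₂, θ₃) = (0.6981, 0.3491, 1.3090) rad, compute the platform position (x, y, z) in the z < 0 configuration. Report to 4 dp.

(0.0238, 0.1377, -0.5165)

arm 1 at φ=0.0°: ρ1 = 0.1866;  O1 = (0.1866, 0.0000, -0.0643)
φ2=120.0°: virtual centre (-0.1020, 0.1766, -0.0342), radius l
φ3=240.0°: virtual centre (-0.0679, -0.1177, -0.0966), radius l
eliminate P² terms by subtracting sphere 1 from 2 and 3
linear system: -0.5772x+0.3533y = 0.0038−0.0601z; -0.5091x+-0.2354y = -0.0112−-0.0646z
det = 0.3157;  x = 0.0096+-0.0275z,  y = 0.0266+-0.2152z
into |P−O₁|² = l²: 1.0470z² + 0.1269z + -0.2138 = 0;  Δ = 0.9117;  z = -0.5165 or 0.3954 → z<0 root = -0.5165
x = 0.0238, y = 0.1377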